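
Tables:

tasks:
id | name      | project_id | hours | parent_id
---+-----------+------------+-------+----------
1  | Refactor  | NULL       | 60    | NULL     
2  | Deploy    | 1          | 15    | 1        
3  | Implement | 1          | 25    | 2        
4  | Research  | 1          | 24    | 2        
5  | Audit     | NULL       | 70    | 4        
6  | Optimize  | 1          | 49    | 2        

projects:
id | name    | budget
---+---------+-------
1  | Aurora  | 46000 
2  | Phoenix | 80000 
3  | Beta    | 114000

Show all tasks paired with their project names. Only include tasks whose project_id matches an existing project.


INNER JOIN keeps only tasks rows whose project_id matches an id in projects. Walk through each task:
  - task 1 (Refactor): project_id=NULL, no match -> dropped
  - task 2 (Deploy): project_id=1 -> matches Aurora
  - task 3 (Implement): project_id=1 -> matches Aurora
  - task 4 (Research): project_id=1 -> matches Aurora
  - task 5 (Audit): project_id=NULL, no match -> dropped
  - task 6 (Optimize): project_id=1 -> matches Aurora
So 2 of 6 rows are dropped.

SQL:
SELECT a.name, b.name AS project
FROM tasks a
INNER JOIN projects b ON a.project_id = b.id

Result:
name      | project
----------+--------
Deploy    | Aurora 
Implement | Aurora 
Research  | Aurora 
Optimize  | Aurora 


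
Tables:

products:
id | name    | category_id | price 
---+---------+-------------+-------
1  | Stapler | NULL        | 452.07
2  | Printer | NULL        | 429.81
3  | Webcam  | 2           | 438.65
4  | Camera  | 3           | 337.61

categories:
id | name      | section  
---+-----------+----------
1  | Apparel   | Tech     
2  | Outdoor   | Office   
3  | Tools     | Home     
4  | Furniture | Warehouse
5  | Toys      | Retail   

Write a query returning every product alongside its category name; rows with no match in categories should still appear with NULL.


LEFT JOIN keeps every row from products (the left table); where category_id has no match in categories, the category columns become NULL. Walk through each product:
  - product 1 (Stapler): category_id=NULL, no match -> kept with NULL
  - product 2 (Printer): category_id=NULL, no match -> kept with NULL
  - product 3 (Webcam): category_id=2 -> matches Outdoor
  - product 4 (Camera): category_id=3 -> matches Tools
All 4 rows appear; 2 have NULL category.

SQL:
SELECT a.name, b.name AS category
FROM products a
LEFT JOIN categories b ON a.category_id = b.id

Result:
name    | category
--------+---------
Stapler | NULL    
Printer | NULL    
Webcam  | Outdoor 
Camera  | Tools   


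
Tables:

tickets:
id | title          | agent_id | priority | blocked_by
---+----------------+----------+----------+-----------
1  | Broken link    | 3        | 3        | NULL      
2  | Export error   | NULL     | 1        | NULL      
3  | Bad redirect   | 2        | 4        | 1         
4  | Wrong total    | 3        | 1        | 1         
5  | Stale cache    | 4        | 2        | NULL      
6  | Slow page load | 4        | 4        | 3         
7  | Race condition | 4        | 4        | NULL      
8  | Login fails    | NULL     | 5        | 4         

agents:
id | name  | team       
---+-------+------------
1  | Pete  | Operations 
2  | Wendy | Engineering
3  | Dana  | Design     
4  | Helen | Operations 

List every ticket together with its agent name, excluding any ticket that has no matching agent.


INNER JOIN keeps only tickets rows whose agent_id matches an id in agents. Walk through each ticket:
  - ticket 1 (Broken link): agent_id=3 -> matches Dana
  - ticket 2 (Export error): agent_id=NULL, no match -> dropped
  - ticket 3 (Bad redirect): agent_id=2 -> matches Wendy
  - ticket 4 (Wrong total): agent_id=3 -> matches Dana
  - ticket 5 (Stale cache): agent_id=4 -> matches Helen
  - ticket 6 (Slow page load): agent_id=4 -> matches Helen
  - ticket 7 (Race condition): agent_id=4 -> matches Helen
  - ticket 8 (Login fails): agent_id=NULL, no match -> dropped
So 2 of 8 rows are dropped.

SQL:
SELECT a.title, b.name AS agent
FROM tickets a
INNER JOIN agents b ON a.agent_id = b.id

Result:
title          | agent
---------------+------
Broken link    | Dana 
Bad redirect   | Wendy
Wrong total    | Dana 
Stale cache    | Helen
Slow page load | Helen
Race condition | Helen


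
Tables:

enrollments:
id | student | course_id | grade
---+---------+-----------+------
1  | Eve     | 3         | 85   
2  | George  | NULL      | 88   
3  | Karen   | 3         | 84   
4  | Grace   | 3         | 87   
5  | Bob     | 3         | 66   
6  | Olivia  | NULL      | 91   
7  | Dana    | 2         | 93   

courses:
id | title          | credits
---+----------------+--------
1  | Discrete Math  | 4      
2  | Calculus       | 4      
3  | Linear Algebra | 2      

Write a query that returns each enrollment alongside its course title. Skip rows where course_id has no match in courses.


INNER JOIN keeps only enrollments rows whose course_id matches an id in courses. Walk through each enrollment:
  - enrollment 1 (Eve): course_id=3 -> matches Linear Algebra
  - enrollment 2 (George): course_id=NULL, no match -> dropped
  - enrollment 3 (Karen): course_id=3 -> matches Linear Algebra
  - enrollment 4 (Grace): course_id=3 -> matches Linear Algebra
  - enrollment 5 (Bob): course_id=3 -> matches Linear Algebra
  - enrollment 6 (Olivia): course_id=NULL, no match -> dropped
  - enrollment 7 (Dana): course_id=2 -> matches Calculus
So 2 of 7 rows are dropped.

SQL:
SELECT a.student, b.title AS course
FROM enrollments a
INNER JOIN courses b ON a.course_id = b.id

Result:
student | course        
--------+---------------
Eve     | Linear Algebra
Karen   | Linear Algebra
Grace   | Linear Algebra
Bob     | Linear Algebra
Dana    | Calculus      


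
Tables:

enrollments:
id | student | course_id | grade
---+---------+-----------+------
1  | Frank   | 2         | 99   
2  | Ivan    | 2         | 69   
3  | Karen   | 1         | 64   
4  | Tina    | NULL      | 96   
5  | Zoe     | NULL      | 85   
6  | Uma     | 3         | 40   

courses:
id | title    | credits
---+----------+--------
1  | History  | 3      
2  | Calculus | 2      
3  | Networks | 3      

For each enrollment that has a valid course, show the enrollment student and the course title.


INNER JOIN keeps only enrollments rows whose course_id matches an id in courses. Walk through each enrollment:
  - enrollment 1 (Frank): course_id=2 -> matches Calculus
  - enrollment 2 (Ivan): course_id=2 -> matches Calculus
  - enrollment 3 (Karen): course_id=1 -> matches History
  - enrollment 4 (Tina): course_id=NULL, no match -> dropped
  - enrollment 5 (Zoe): course_id=NULL, no match -> dropped
  - enrollment 6 (Uma): course_id=3 -> matches Networks
So 2 of 6 rows are dropped.

SQL:
SELECT a.student, b.title AS course
FROM enrollments a
INNER JOIN courses b ON a.course_id = b.id

Result:
student | course  
--------+---------
Frank   | Calculus
Ivan    | Calculus
Karen   | History 
Uma     | Networks


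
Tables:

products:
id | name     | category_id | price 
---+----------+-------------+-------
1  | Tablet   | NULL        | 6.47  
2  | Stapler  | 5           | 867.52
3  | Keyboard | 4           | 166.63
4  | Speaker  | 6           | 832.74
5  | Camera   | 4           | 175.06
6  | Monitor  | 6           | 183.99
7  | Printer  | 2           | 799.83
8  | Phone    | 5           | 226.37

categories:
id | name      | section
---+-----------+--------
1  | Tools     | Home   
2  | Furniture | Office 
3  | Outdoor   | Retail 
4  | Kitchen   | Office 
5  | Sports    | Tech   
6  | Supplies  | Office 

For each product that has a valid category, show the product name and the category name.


INNER JOIN keeps only products rows whose category_id matches an id in categories. Walk through each product:
  - product 1 (Tablet): category_id=NULL, no match -> dropped
  - product 2 (Stapler): category_id=5 -> matches Sports
  - product 3 (Keyboard): category_id=4 -> matches Kitchen
  - product 4 (Speaker): category_id=6 -> matches Supplies
  - product 5 (Camera): category_id=4 -> matches Kitchen
  - product 6 (Monitor): category_id=6 -> matches Supplies
  - product 7 (Printer): category_id=2 -> matches Furniture
  - product 8 (Phone): category_id=5 -> matches Sports
So 1 of 8 rows is dropped.

SQL:
SELECT a.name, b.name AS category
FROM products a
INNER JOIN categories b ON a.category_id = b.id

Result:
name     | category 
---------+----------
Stapler  | Sports   
Keyboard | Kitchen  
Speaker  | Supplies 
Camera   | Kitchen  
Monitor  | Supplies 
Printer  | Furniture
Phone    | Sports   


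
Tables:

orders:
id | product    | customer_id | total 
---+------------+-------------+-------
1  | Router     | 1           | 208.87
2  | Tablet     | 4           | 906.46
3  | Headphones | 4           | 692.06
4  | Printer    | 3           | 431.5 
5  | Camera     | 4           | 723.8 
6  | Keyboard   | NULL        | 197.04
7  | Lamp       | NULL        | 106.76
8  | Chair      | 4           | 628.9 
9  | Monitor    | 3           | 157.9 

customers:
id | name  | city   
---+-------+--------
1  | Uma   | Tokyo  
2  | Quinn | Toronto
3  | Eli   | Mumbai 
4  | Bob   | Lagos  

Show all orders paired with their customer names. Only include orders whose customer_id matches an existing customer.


INNER JOIN keeps only orders rows whose customer_id matches an id in customers. Walk through each order:
  - order 1 (Router): customer_id=1 -> matches Uma
  - order 2 (Tablet): customer_id=4 -> matches Bob
  - order 3 (Headphones): customer_id=4 -> matches Bob
  - order 4 (Printer): customer_id=3 -> matches Eli
  - order 5 (Camera): customer_id=4 -> matches Bob
  - order 6 (Keyboard): customer_id=NULL, no match -> dropped
  - order 7 (Lamp): customer_id=NULL, no match -> dropped
  - order 8 (Chair): customer_id=4 -> matches Bob
  - order 9 (Monitor): customer_id=3 -> matches Eli
So 2 of 9 rows are dropped.

SQL:
SELECT a.product, b.name AS customer
FROM orders a
INNER JOIN customers b ON a.customer_id = b.id

Result:
product    | customer
-----------+---------
Router     | Uma     
Tablet     | Bob     
Headphones | Bob     
Printer    | Eli     
Camera     | Bob     
Chair      | Bob     
Monitor    | Eli     


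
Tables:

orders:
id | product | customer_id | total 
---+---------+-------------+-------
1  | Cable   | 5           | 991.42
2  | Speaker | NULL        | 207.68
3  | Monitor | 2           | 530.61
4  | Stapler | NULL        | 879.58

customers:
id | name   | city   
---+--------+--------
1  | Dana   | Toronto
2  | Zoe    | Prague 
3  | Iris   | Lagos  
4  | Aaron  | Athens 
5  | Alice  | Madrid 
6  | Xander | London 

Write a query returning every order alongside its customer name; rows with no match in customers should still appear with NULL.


LEFT JOIN keeps every row from orders (the left table); where customer_id has no match in customers, the customer columns become NULL. Walk through each order:
  - order 1 (Cable): customer_id=5 -> matches Alice
  - order 2 (Speaker): customer_id=NULL, no match -> kept with NULL
  - order 3 (Monitor): customer_id=2 -> matches Zoe
  - order 4 (Stapler): customer_id=NULL, no match -> kept with NULL
All 4 rows appear; 2 have NULL customer.

SQL:
SELECT a.product, b.name AS customer
FROM orders a
LEFT JOIN customers b ON a.customer_id = b.id

Result:
product | customer
--------+---------
Cable   | Alice   
Speaker | NULL    
Monitor | Zoe     
Stapler | NULL    


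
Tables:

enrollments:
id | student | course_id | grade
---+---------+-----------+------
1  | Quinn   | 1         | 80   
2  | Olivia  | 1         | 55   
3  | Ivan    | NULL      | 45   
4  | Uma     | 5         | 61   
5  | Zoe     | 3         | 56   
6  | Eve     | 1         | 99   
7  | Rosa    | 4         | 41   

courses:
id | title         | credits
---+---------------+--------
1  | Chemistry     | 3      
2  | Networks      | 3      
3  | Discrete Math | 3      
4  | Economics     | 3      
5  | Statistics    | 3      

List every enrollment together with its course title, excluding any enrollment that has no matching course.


INNER JOIN keeps only enrollments rows whose course_id matches an id in courses. Walk through each enrollment:
  - enrollment 1 (Quinn): course_id=1 -> matches Chemistry
  - enrollment 2 (Olivia): course_id=1 -> matches Chemistry
  - enrollment 3 (Ivan): course_id=NULL, no match -> dropped
  - enrollment 4 (Uma): course_id=5 -> matches Statistics
  - enrollment 5 (Zoe): course_id=3 -> matches Discrete Math
  - enrollment 6 (Eve): course_id=1 -> matches Chemistry
  - enrollment 7 (Rosa): course_id=4 -> matches Economics
So 1 of 7 rows is dropped.

SQL:
SELECT a.student, b.title AS course
FROM enrollments a
INNER JOIN courses b ON a.course_id = b.id

Result:
student | course       
--------+--------------
Quinn   | Chemistry    
Olivia  | Chemistry    
Uma     | Statistics   
Zoe     | Discrete Math
Eve     | Chemistry    
Rosa    | Economics    


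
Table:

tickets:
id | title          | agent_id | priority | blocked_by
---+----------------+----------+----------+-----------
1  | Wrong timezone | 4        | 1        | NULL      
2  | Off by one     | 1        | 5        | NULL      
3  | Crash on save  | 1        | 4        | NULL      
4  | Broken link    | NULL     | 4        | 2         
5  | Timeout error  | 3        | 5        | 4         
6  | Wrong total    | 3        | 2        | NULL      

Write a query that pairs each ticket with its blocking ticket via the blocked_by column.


This is a self-join: tickets is joined to a second copy of itself, matching each row's blocked_by to another row's id. Use LEFT JOIN so rows with blocked_by=NULL are kept.
  - ticket 1 (Wrong timezone): blocked_by=NULL -> NULL
  - ticket 2 (Off by one): blocked_by=NULL -> NULL
  - ticket 3 (Crash on save): blocked_by=NULL -> NULL
  - ticket 4 (Broken link): blocked_by=2 -> Off by one
  - ticket 5 (Timeout error): blocked_by=4 -> Broken link
  - ticket 6 (Wrong total): blocked_by=NULL -> NULL

SQL:
SELECT a.title AS item, b.title AS blocked_by
FROM tickets a
LEFT JOIN tickets b ON a.blocked_by = b.id

Result:
item           | blocked_by 
---------------+------------
Wrong timezone | NULL       
Off by one     | NULL       
Crash on save  | NULL       
Broken link    | Off by one 
Timeout error  | Broken link
Wrong total    | NULL       


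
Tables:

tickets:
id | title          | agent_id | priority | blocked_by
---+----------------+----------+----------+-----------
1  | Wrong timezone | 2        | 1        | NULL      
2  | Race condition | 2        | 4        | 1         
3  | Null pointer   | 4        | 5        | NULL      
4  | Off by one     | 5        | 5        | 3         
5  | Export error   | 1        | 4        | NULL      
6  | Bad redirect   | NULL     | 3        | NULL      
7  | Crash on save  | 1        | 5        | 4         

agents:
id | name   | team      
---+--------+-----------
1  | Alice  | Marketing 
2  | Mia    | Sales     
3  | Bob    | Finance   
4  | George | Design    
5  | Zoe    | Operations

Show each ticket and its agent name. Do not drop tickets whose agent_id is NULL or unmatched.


LEFT JOIN keeps every row from tickets (the left table); where agent_id has no match in agents, the agent columns become NULL. Walk through each ticket:
  - ticket 1 (Wrong timezone): agent_id=2 -> matches Mia
  - ticket 2 (Race condition): agent_id=2 -> matches Mia
  - ticket 3 (Null pointer): agent_id=4 -> matches George
  - ticket 4 (Off by one): agent_id=5 -> matches Zoe
  - ticket 5 (Export error): agent_id=1 -> matches Alice
  - ticket 6 (Bad redirect): agent_id=NULL, no match -> kept with NULL
  - ticket 7 (Crash on save): agent_id=1 -> matches Alice
All 7 rows appear; 1 has NULL agent.

SQL:
SELECT a.title, b.name AS agent
FROM tickets a
LEFT JOIN agents b ON a.agent_id = b.id

Result:
title          | agent 
---------------+-------
Wrong timezone | Mia   
Race condition | Mia   
Null pointer   | George
Off by one     | Zoe   
Export error   | Alice 
Bad redirect   | NULL  
Crash on save  | Alice 


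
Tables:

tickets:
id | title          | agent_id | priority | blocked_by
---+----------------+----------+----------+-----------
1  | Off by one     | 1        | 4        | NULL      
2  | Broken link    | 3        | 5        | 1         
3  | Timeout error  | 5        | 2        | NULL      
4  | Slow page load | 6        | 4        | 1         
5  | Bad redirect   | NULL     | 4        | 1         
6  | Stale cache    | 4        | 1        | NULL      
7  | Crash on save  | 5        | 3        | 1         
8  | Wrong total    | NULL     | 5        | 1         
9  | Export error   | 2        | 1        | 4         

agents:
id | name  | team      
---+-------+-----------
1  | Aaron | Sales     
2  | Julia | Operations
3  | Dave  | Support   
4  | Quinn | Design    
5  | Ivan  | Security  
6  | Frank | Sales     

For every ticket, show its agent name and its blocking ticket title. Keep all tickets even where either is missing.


Two LEFT JOINs from the same base table tickets: one to agents via agent_id, one to tickets itself via blocked_by. Both are LEFT so every ticket is preserved.
Match against agents:
  - ticket 1 (Off by one): agent_id=1 -> matches Aaron
  - ticket 2 (Broken link): agent_id=3 -> matches Dave
  - ticket 3 (Timeout error): agent_id=5 -> matches Ivan
  - ticket 4 (Slow page load): agent_id=6 -> matches Frank
  - ticket 5 (Bad redirect): agent_id=NULL, no match -> kept with NULL
  - ticket 6 (Stale cache): agent_id=4 -> matches Quinn
  - ticket 7 (Crash on save): agent_id=5 -> matches Ivan
  - ticket 8 (Wrong total): agent_id=NULL, no match -> kept with NULL
  - ticket 9 (Export error): agent_id=2 -> matches Julia
Match against tickets (self):
  - ticket 1 (Off by one): blocked_by=NULL -> NULL
  - ticket 2 (Broken link): blocked_by=1 -> Off by one
  - ticket 3 (Timeout error): blocked_by=NULL -> NULL
  - ticket 4 (Slow page load): blocked_by=1 -> Off by one
  - ticket 5 (Bad redirect): blocked_by=1 -> Off by one
  - ticket 6 (Stale cache): blocked_by=NULL -> NULL
  - ticket 7 (Crash on save): blocked_by=1 -> Off by one
  - ticket 8 (Wrong total): blocked_by=1 -> Off by one
  - ticket 9 (Export error): blocked_by=4 -> Slow page load

SQL:
SELECT a.title, b.name AS agent, c.title AS blocked_by
FROM tickets a
LEFT JOIN agents b ON a.agent_id = b.id
LEFT JOIN tickets c ON a.blocked_by = c.id

Result:
title          | agent | blocked_by    
---------------+-------+---------------
Off by one     | Aaron | NULL          
Broken link    | Dave  | Off by one    
Timeout error  | Ivan  | NULL          
Slow page load | Frank | Off by one    
Bad redirect   | NULL  | Off by one    
Stale cache    | Quinn | NULL          
Crash on save  | Ivan  | Off by one    
Wrong total    | NULL  | Off by one    
Export error   | Julia | Slow page load


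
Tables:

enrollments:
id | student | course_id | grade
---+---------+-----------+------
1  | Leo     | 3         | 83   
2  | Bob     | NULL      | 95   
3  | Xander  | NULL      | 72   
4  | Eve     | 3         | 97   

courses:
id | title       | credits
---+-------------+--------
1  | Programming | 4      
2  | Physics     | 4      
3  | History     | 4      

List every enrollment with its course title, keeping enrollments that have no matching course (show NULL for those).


LEFT JOIN keeps every row from enrollments (the left table); where course_id has no match in courses, the course columns become NULL. Walk through each enrollment:
  - enrollment 1 (Leo): course_id=3 -> matches History
  - enrollment 2 (Bob): course_id=NULL, no match -> kept with NULL
  - enrollment 3 (Xander): course_id=NULL, no match -> kept with NULL
  - enrollment 4 (Eve): course_id=3 -> matches History
All 4 rows appear; 2 have NULL course.

SQL:
SELECT a.student, b.title AS course
FROM enrollments a
LEFT JOIN courses b ON a.course_id = b.id

Result:
student | course 
--------+--------
Leo     | History
Bob     | NULL   
Xander  | NULL   
Eve     | History


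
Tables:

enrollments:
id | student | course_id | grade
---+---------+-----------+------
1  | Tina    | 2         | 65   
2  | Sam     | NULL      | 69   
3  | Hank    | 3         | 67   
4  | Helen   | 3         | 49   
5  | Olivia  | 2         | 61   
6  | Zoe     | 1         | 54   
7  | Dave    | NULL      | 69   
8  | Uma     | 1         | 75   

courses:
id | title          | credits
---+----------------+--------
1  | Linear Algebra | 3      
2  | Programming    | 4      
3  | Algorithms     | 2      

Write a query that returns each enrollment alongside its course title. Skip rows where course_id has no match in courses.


INNER JOIN keeps only enrollments rows whose course_id matches an id in courses. Walk through each enrollment:
  - enrollment 1 (Tina): course_id=2 -> matches Programming
  - enrollment 2 (Sam): course_id=NULL, no match -> dropped
  - enrollment 3 (Hank): course_id=3 -> matches Algorithms
  - enrollment 4 (Helen): course_id=3 -> matches Algorithms
  - enrollment 5 (Olivia): course_id=2 -> matches Programming
  - enrollment 6 (Zoe): course_id=1 -> matches Linear Algebra
  - enrollment 7 (Dave): course_id=NULL, no match -> dropped
  - enrollment 8 (Uma): course_id=1 -> matches Linear Algebra
So 2 of 8 rows are dropped.

SQL:
SELECT a.student, b.title AS course
FROM enrollments a
INNER JOIN courses b ON a.course_id = b.id

Result:
student | course        
--------+---------------
Tina    | Programming   
Hank    | Algorithms    
Helen   | Algorithms    
Olivia  | Programming   
Zoe     | Linear Algebra
Uma     | Linear Algebra


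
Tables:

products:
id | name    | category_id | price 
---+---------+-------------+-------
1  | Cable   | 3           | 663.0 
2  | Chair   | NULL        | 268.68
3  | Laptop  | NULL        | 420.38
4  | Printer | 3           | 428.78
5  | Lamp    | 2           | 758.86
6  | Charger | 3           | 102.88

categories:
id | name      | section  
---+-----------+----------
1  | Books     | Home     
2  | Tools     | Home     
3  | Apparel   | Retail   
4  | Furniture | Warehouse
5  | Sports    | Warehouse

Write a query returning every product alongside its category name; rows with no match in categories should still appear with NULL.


LEFT JOIN keeps every row from products (the left table); where category_id has no match in categories, the category columns become NULL. Walk through each product:
  - product 1 (Cable): category_id=3 -> matches Apparel
  - product 2 (Chair): category_id=NULL, no match -> kept with NULL
  - product 3 (Laptop): category_id=NULL, no match -> kept with NULL
  - product 4 (Printer): category_id=3 -> matches Apparel
  - product 5 (Lamp): category_id=2 -> matches Tools
  - product 6 (Charger): category_id=3 -> matches Apparel
All 6 rows appear; 2 have NULL category.

SQL:
SELECT a.name, b.name AS category
FROM products a
LEFT JOIN categories b ON a.category_id = b.id

Result:
name    | category
--------+---------
Cable   | Apparel 
Chair   | NULL    
Laptop  | NULL    
Printer | Apparel 
Lamp    | Tools   
Charger | Apparel 


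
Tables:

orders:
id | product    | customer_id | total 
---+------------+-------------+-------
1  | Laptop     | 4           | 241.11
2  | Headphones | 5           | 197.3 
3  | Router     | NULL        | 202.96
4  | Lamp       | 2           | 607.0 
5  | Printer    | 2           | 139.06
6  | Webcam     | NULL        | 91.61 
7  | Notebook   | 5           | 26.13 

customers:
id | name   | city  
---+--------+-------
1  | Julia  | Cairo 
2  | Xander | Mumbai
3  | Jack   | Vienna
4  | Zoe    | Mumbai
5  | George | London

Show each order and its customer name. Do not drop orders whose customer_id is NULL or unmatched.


LEFT JOIN keeps every row from orders (the left table); where customer_id has no match in customers, the customer columns become NULL. Walk through each order:
  - order 1 (Laptop): customer_id=4 -> matches Zoe
  - order 2 (Headphones): customer_id=5 -> matches George
  - order 3 (Router): customer_id=NULL, no match -> kept with NULL
  - order 4 (Lamp): customer_id=2 -> matches Xander
  - order 5 (Printer): customer_id=2 -> matches Xander
  - order 6 (Webcam): customer_id=NULL, no match -> kept with NULL
  - order 7 (Notebook): customer_id=5 -> matches George
All 7 rows appear; 2 have NULL customer.

SQL:
SELECT a.product, b.name AS customer
FROM orders a
LEFT JOIN customers b ON a.customer_id = b.id

Result:
product    | customer
-----------+---------
Laptop     | Zoe     
Headphones | George  
Router     | NULL    
Lamp       | Xander  
Printer    | Xander  
Webcam     | NULL    
Notebook   | George  


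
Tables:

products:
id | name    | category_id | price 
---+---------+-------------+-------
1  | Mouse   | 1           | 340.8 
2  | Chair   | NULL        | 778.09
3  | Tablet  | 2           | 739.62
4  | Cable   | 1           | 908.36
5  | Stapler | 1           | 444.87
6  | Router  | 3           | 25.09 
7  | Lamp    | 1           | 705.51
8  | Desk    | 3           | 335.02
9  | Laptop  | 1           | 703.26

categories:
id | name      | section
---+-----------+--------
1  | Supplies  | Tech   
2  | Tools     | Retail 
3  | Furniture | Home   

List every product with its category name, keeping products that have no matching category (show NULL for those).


LEFT JOIN keeps every row from products (the left table); where category_id has no match in categories, the category columns become NULL. Walk through each product:
  - product 1 (Mouse): category_id=1 -> matches Supplies
  - product 2 (Chair): category_id=NULL, no match -> kept with NULL
  - product 3 (Tablet): category_id=2 -> matches Tools
  - product 4 (Cable): category_id=1 -> matches Supplies
  - product 5 (Stapler): category_id=1 -> matches Supplies
  - product 6 (Router): category_id=3 -> matches Furniture
  - product 7 (Lamp): category_id=1 -> matches Supplies
  - product 8 (Desk): category_id=3 -> matches Furniture
  - product 9 (Laptop): category_id=1 -> matches Supplies
All 9 rows appear; 1 has NULL category.

SQL:
SELECT a.name, b.name AS category
FROM products a
LEFT JOIN categories b ON a.category_id = b.id

Result:
name    | category 
--------+----------
Mouse   | Supplies 
Chair   | NULL     
Tablet  | Tools    
Cable   | Supplies 
Stapler | Supplies 
Router  | Furniture
Lamp    | Supplies 
Desk    | Furniture
Laptop  | Supplies 


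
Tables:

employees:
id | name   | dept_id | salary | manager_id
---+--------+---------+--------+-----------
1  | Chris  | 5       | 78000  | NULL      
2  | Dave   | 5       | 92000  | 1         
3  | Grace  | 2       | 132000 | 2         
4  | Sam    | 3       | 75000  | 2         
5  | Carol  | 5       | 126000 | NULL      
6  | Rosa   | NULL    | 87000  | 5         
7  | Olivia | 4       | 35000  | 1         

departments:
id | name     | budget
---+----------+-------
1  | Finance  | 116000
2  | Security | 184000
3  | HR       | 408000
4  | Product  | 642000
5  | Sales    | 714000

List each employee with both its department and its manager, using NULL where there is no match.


Two LEFT JOINs from the same base table employees: one to departments via dept_id, one to employees itself via manager_id. Both are LEFT so every employee is preserved.
Match against departments:
  - employee 1 (Chris): dept_id=5 -> matches Sales
  - employee 2 (Dave): dept_id=5 -> matches Sales
  - employee 3 (Grace): dept_id=2 -> matches Security
  - employee 4 (Sam): dept_id=3 -> matches HR
  - employee 5 (Carol): dept_id=5 -> matches Sales
  - employee 6 (Rosa): dept_id=NULL, no match -> kept with NULL
  - employee 7 (Olivia): dept_id=4 -> matches Product
Match against employees (self):
  - employee 1 (Chris): manager_id=NULL -> NULL
  - employee 2 (Dave): manager_id=1 -> Chris
  - employee 3 (Grace): manager_id=2 -> Dave
  - employee 4 (Sam): manager_id=2 -> Dave
  - employee 5 (Carol): manager_id=NULL -> NULL
  - employee 6 (Rosa): manager_id=5 -> Carol
  - employee 7 (Olivia): manager_id=1 -> Chris

SQL:
SELECT a.name, b.name AS department, c.name AS manager
FROM employees a
LEFT JOIN departments b ON a.dept_id = b.id
LEFT JOIN employees c ON a.manager_id = c.id

Result:
name   | department | manager
-------+------------+--------
Chris  | Sales      | NULL   
Dave   | Sales      | Chris  
Grace  | Security   | Dave   
Sam    | HR         | Dave   
Carol  | Sales      | NULL   
Rosa   | NULL       | Carol  
Olivia | Product    | Chris  


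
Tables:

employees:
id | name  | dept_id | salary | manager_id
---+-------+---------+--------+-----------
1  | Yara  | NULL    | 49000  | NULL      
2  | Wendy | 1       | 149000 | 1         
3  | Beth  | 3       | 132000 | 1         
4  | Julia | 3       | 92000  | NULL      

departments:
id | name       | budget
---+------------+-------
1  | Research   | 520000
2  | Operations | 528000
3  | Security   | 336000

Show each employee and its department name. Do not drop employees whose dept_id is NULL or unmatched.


LEFT JOIN keeps every row from employees (the left table); where dept_id has no match in departments, the department columns become NULL. Walk through each employee:
  - employee 1 (Yara): dept_id=NULL, no match -> kept with NULL
  - employee 2 (Wendy): dept_id=1 -> matches Research
  - employee 3 (Beth): dept_id=3 -> matches Security
  - employee 4 (Julia): dept_id=3 -> matches Security
All 4 rows appear; 1 has NULL department.

SQL:
SELECT a.name, b.name AS department
FROM employees a
LEFT JOIN departments b ON a.dept_id = b.id

Result:
name  | department
------+-----------
Yara  | NULL      
Wendy | Research  
Beth  | Security  
Julia | Security  


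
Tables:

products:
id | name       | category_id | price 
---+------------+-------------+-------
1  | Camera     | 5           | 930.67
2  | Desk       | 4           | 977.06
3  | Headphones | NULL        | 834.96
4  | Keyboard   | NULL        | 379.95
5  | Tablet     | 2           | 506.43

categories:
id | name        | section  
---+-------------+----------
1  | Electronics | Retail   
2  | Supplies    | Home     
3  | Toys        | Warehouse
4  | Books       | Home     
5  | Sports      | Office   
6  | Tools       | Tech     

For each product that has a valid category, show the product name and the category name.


INNER JOIN keeps only products rows whose category_id matches an id in categories. Walk through each product:
  - product 1 (Camera): category_id=5 -> matches Sports
  - product 2 (Desk): category_id=4 -> matches Books
  - product 3 (Headphones): category_id=NULL, no match -> dropped
  - product 4 (Keyboard): category_id=NULL, no match -> dropped
  - product 5 (Tablet): category_id=2 -> matches Supplies
So 2 of 5 rows are dropped.

SQL:
SELECT a.name, b.name AS category
FROM products a
INNER JOIN categories b ON a.category_id = b.id

Result:
name   | category
-------+---------
Camera | Sports  
Desk   | Books   
Tablet | Supplies


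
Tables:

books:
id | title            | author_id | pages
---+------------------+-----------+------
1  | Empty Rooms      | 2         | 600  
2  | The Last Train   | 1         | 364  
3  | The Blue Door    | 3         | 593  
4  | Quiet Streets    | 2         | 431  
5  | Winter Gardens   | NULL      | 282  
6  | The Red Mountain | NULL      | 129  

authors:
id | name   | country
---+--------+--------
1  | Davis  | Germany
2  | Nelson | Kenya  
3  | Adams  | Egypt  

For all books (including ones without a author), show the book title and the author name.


LEFT JOIN keeps every row from books (the left table); where author_id has no match in authors, the author columns become NULL. Walk through each book:
  - book 1 (Empty Rooms): author_id=2 -> matches Nelson
  - book 2 (The Last Train): author_id=1 -> matches Davis
  - book 3 (The Blue Door): author_id=3 -> matches Adams
  - book 4 (Quiet Streets): author_id=2 -> matches Nelson
  - book 5 (Winter Gardens): author_id=NULL, no match -> kept with NULL
  - book 6 (The Red Mountain): author_id=NULL, no match -> kept with NULL
All 6 rows appear; 2 have NULL author.

SQL:
SELECT a.title, b.name AS author
FROM books a
LEFT JOIN authors b ON a.author_id = b.id

Result:
title            | author
-----------------+-------
Empty Rooms      | Nelson
The Last Train   | Davis 
The Blue Door    | Adams 
Quiet Streets    | Nelson
Winter Gardens   | NULL  
The Red Mountain | NULL  


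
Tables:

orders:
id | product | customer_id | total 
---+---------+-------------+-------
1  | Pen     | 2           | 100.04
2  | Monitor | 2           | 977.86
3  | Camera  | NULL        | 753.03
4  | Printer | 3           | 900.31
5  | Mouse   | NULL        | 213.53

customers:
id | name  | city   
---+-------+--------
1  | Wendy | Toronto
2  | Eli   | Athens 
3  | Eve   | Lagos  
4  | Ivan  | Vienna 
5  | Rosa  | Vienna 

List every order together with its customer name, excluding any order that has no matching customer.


INNER JOIN keeps only orders rows whose customer_id matches an id in customers. Walk through each order:
  - order 1 (Pen): customer_id=2 -> matches Eli
  - order 2 (Monitor): customer_id=2 -> matches Eli
  - order 3 (Camera): customer_id=NULL, no match -> dropped
  - order 4 (Printer): customer_id=3 -> matches Eve
  - order 5 (Mouse): customer_id=NULL, no match -> dropped
So 2 of 5 rows are dropped.

SQL:
SELECT a.product, b.name AS customer
FROM orders a
INNER JOIN customers b ON a.customer_id = b.id

Result:
product | customer
--------+---------
Pen     | Eli     
Monitor | Eli     
Printer | Eve     


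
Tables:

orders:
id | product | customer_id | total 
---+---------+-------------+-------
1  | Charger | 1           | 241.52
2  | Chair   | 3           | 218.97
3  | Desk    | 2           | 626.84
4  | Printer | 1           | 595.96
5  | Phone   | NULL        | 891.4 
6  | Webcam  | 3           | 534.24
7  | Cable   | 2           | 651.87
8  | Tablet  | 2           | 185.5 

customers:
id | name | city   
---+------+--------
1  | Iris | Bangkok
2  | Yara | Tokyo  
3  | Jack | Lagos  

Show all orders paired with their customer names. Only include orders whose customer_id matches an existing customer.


INNER JOIN keeps only orders rows whose customer_id matches an id in customers. Walk through each order:
  - order 1 (Charger): customer_id=1 -> matches Iris
  - order 2 (Chair): customer_id=3 -> matches Jack
  - order 3 (Desk): customer_id=2 -> matches Yara
  - order 4 (Printer): customer_id=1 -> matches Iris
  - order 5 (Phone): customer_id=NULL, no match -> dropped
  - order 6 (Webcam): customer_id=3 -> matches Jack
  - order 7 (Cable): customer_id=2 -> matches Yara
  - order 8 (Tablet): customer_id=2 -> matches Yara
So 1 of 8 rows is dropped.

SQL:
SELECT a.product, b.name AS customer
FROM orders a
INNER JOIN customers b ON a.customer_id = b.id

Result:
product | customer
--------+---------
Charger | Iris    
Chair   | Jack    
Desk    | Yara    
Printer | Iris    
Webcam  | Jack    
Cable   | Yara    
Tablet  | Yara    


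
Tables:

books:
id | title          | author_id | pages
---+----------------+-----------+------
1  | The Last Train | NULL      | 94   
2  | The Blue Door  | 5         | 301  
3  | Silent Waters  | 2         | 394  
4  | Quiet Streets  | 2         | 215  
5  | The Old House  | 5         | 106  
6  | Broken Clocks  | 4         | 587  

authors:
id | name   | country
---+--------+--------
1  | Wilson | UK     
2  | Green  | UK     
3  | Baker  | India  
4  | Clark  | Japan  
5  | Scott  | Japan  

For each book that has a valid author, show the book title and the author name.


INNER JOIN keeps only books rows whose author_id matches an id in authors. Walk through each book:
  - book 1 (The Last Train): author_id=NULL, no match -> dropped
  - book 2 (The Blue Door): author_id=5 -> matches Scott
  - book 3 (Silent Waters): author_id=2 -> matches Green
  - book 4 (Quiet Streets): author_id=2 -> matches Green
  - book 5 (The Old House): author_id=5 -> matches Scott
  - book 6 (Broken Clocks): author_id=4 -> matches Clark
So 1 of 6 rows is dropped.

SQL:
SELECT a.title, b.name AS author
FROM books a
INNER JOIN authors b ON a.author_id = b.id

Result:
title         | author
--------------+-------
The Blue Door | Scott 
Silent Waters | Green 
Quiet Streets | Green 
The Old House | Scott 
Broken Clocks | Clark 


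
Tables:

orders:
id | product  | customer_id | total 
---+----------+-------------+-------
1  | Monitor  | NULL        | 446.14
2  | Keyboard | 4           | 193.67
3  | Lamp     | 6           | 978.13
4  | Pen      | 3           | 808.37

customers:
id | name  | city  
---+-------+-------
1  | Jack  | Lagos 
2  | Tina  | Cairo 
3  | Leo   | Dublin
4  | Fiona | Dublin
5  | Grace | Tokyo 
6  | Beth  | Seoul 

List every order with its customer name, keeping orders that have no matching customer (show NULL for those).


LEFT JOIN keeps every row from orders (the left table); where customer_id has no match in customers, the customer columns become NULL. Walk through each order:
  - order 1 (Monitor): customer_id=NULL, no match -> kept with NULL
  - order 2 (Keyboard): customer_id=4 -> matches Fiona
  - order 3 (Lamp): customer_id=6 -> matches Beth
  - order 4 (Pen): customer_id=3 -> matches Leo
All 4 rows appear; 1 has NULL customer.

SQL:
SELECT a.product, b.name AS customer
FROM orders a
LEFT JOIN customers b ON a.customer_id = b.id

Result:
product  | customer
---------+---------
Monitor  | NULL    
Keyboard | Fiona   
Lamp     | Beth    
Pen      | Leo     


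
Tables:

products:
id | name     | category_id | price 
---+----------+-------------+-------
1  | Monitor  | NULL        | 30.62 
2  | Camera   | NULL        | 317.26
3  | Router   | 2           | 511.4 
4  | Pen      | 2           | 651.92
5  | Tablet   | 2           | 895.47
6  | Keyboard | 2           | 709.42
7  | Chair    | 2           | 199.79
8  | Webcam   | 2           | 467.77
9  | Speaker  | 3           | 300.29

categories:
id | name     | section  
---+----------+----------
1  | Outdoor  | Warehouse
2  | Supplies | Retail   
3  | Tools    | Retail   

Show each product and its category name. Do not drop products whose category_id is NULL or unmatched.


LEFT JOIN keeps every row from products (the left table); where category_id has no match in categories, the category columns become NULL. Walk through each product:
  - product 1 (Monitor): category_id=NULL, no match -> kept with NULL
  - product 2 (Camera): category_id=NULL, no match -> kept with NULL
  - product 3 (Router): category_id=2 -> matches Supplies
  - product 4 (Pen): category_id=2 -> matches Supplies
  - product 5 (Tablet): category_id=2 -> matches Supplies
  - product 6 (Keyboard): category_id=2 -> matches Supplies
  - product 7 (Chair): category_id=2 -> matches Supplies
  - product 8 (Webcam): category_id=2 -> matches Supplies
  - product 9 (Speaker): category_id=3 -> matches Tools
All 9 rows appear; 2 have NULL category.

SQL:
SELECT a.name, b.name AS category
FROM products a
LEFT JOIN categories b ON a.category_id = b.id

Result:
name     | category
---------+---------
Monitor  | NULL    
Camera   | NULL    
Router   | Supplies
Pen      | Supplies
Tablet   | Supplies
Keyboard | Supplies
Chair    | Supplies
Webcam   | Supplies
Speaker  | Tools   


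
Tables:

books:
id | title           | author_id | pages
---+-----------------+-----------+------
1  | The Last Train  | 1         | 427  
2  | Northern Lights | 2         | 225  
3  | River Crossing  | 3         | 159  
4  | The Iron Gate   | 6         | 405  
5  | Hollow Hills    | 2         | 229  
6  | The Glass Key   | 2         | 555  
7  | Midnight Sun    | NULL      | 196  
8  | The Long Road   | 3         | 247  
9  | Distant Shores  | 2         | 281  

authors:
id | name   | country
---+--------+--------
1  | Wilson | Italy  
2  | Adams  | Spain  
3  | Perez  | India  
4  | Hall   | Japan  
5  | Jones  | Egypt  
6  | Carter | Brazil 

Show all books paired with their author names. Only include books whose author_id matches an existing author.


INNER JOIN keeps only books rows whose author_id matches an id in authors. Walk through each book:
  - book 1 (The Last Train): author_id=1 -> matches Wilson
  - book 2 (Northern Lights): author_id=2 -> matches Adams
  - book 3 (River Crossing): author_id=3 -> matches Perez
  - book 4 (The Iron Gate): author_id=6 -> matches Carter
  - book 5 (Hollow Hills): author_id=2 -> matches Adams
  - book 6 (The Glass Key): author_id=2 -> matches Adams
  - book 7 (Midnight Sun): author_id=NULL, no match -> dropped
  - book 8 (The Long Road): author_id=3 -> matches Perez
  - book 9 (Distant Shores): author_id=2 -> matches Adams
So 1 of 9 rows is dropped.

SQL:
SELECT a.title, b.name AS author
FROM books a
INNER JOIN authors b ON a.author_id = b.id

Result:
title           | author
----------------+-------
The Last Train  | Wilson
Northern Lights | Adams 
River Crossing  | Perez 
The Iron Gate   | Carter
Hollow Hills    | Adams 
The Glass Key   | Adams 
The Long Road   | Perez 
Distant Shores  | Adams 
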